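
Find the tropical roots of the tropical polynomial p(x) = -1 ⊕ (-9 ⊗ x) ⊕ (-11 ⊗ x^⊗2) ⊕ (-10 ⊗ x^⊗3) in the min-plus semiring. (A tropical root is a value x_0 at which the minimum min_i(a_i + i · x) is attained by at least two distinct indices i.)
Roots: {-1, 2, 8}

Each tropical root is a break point of the lower envelope of the lines y = a_i + i · x (there are 4 lines, with slopes 0, 1, ..., 3). Only the lines that attain the minimum somewhere contribute to roots; other lines are dominated. Here the surviving (envelope) indices are i = 3, i = 2, i = 1, i = 0.
Intersections between consecutive envelope lines give the roots: for adjacent envelope indices i < j the intersection is x = (a_i − a_j) / (j − i). Reading off the sorted break points: {-1, 2, 8}.
Verification: at each break x_0, at least two indices attain the minimum of min_i(a_i + i · x_0).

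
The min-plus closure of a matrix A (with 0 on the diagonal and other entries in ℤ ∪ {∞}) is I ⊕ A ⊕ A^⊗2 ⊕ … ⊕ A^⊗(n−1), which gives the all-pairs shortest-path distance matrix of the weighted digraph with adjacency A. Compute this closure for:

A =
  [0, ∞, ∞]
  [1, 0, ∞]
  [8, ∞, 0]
Closure =
  [0, ∞, ∞]
  [1, 0, ∞]
  [8, ∞, 0]

This is the Floyd-Warshall all-pairs shortest-path computation. For each intermediate vertex k = 0, 1, …, 2, update dist[i][j] ← min(dist[i][j], dist[i][k] + dist[k][j]). The final matrix gives, for each (i, j), the minimum total weight of any directed path from i to j (possibly empty when i = j).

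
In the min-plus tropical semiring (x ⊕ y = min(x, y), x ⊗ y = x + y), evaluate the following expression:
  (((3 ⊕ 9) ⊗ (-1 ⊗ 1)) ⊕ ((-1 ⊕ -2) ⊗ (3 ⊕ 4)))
(((3 ⊕ 9) ⊗ (-1 ⊗ 1)) ⊕ ((-1 ⊕ -2) ⊗ (3 ⊕ 4))) = 1

Expand innermost to outermost. Recall ⊕ takes the minimum of its arguments and ⊗ takes their sum. Working out the expression (((3 ⊕ 9) ⊗ (-1 ⊗ 1)) ⊕ ((-1 ⊕ -2) ⊗ (3 ⊕ 4))) gives 1.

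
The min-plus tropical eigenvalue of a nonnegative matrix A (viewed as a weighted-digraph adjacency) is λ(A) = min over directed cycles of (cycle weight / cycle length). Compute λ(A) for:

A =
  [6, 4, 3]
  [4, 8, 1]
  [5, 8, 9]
λ(A) = 10/3

Enumerate directed cycles and compute their means (weight / length). Sample:
  cycle 0 → 0: weight = 6, length = 1, mean = 6/1 ≈ 6.000
  cycle 1 → 1: weight = 8, length = 1, mean = 8/1 ≈ 8.000
  cycle 2 → 2: weight = 9, length = 1, mean = 9/1 ≈ 9.000
  cycle 0 → 1 → 0: weight = 8, length = 2, mean = 8/2 ≈ 4.000
  cycle 0 → 2 → 0: weight = 8, length = 2, mean = 8/2 ≈ 4.000
  cycle 1 → 0 → 1: weight = 8, length = 2, mean = 8/2 ≈ 4.000
Minimum mean = 3.333, attained e.g. along the cycle 0 → 1 → 2 → 0 with weight 10 and length 3. So λ(A) = 10/3 = 10/3.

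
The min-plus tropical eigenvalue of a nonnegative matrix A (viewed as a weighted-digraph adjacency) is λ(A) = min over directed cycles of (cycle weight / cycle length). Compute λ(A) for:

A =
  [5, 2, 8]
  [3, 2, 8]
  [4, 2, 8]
λ(A) = 2

Enumerate directed cycles and compute their means (weight / length). Sample:
  cycle 0 → 0: weight = 5, length = 1, mean = 5/1 ≈ 5.000
  cycle 1 → 1: weight = 2, length = 1, mean = 2/1 ≈ 2.000
  cycle 2 → 2: weight = 8, length = 1, mean = 8/1 ≈ 8.000
  cycle 0 → 1 → 0: weight = 5, length = 2, mean = 5/2 ≈ 2.500
  cycle 0 → 2 → 0: weight = 12, length = 2, mean = 12/2 ≈ 6.000
  cycle 1 → 0 → 1: weight = 5, length = 2, mean = 5/2 ≈ 2.500
Minimum mean = 2.000, attained e.g. along the cycle 1 → 1 with weight 2 and length 1. So λ(A) = 2/1 = 2.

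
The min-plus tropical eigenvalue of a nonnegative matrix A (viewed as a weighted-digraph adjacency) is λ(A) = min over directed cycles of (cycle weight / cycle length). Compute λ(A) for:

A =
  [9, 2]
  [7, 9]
λ(A) = 9/2

Enumerate directed cycles and compute their means (weight / length). Sample:
  cycle 0 → 0: weight = 9, length = 1, mean = 9/1 ≈ 9.000
  cycle 1 → 1: weight = 9, length = 1, mean = 9/1 ≈ 9.000
  cycle 0 → 1 → 0: weight = 9, length = 2, mean = 9/2 ≈ 4.500
  cycle 1 → 0 → 1: weight = 9, length = 2, mean = 9/2 ≈ 4.500
Minimum mean = 4.500, attained e.g. along the cycle 0 → 1 → 0 with weight 9 and length 2. So λ(A) = 9/2 = 9/2.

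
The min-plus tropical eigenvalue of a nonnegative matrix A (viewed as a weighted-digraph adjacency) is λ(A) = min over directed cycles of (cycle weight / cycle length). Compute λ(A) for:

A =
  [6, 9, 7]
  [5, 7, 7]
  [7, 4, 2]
λ(A) = 2

Enumerate directed cycles and compute their means (weight / length). Sample:
  cycle 0 → 0: weight = 6, length = 1, mean = 6/1 ≈ 6.000
  cycle 1 → 1: weight = 7, length = 1, mean = 7/1 ≈ 7.000
  cycle 2 → 2: weight = 2, length = 1, mean = 2/1 ≈ 2.000
  cycle 0 → 1 → 0: weight = 14, length = 2, mean = 14/2 ≈ 7.000
  cycle 0 → 2 → 0: weight = 14, length = 2, mean = 14/2 ≈ 7.000
  cycle 1 → 0 → 1: weight = 14, length = 2, mean = 14/2 ≈ 7.000
Minimum mean = 2.000, attained e.g. along the cycle 2 → 2 with weight 2 and length 1. So λ(A) = 2/1 = 2.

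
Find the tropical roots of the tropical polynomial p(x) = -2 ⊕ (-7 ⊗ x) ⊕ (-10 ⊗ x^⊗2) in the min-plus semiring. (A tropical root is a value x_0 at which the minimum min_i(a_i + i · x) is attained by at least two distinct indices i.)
Roots: {3, 5}

Each tropical root is a break point of the lower envelope of the lines y = a_i + i · x (there are 3 lines, with slopes 0, 1, ..., 2). Only the lines that attain the minimum somewhere contribute to roots; other lines are dominated. Here the surviving (envelope) indices are i = 2, i = 1, i = 0.
Intersections between consecutive envelope lines give the roots: for adjacent envelope indices i < j the intersection is x = (a_i − a_j) / (j − i). Reading off the sorted break points: {3, 5}.
Verification: at each break x_0, at least two indices attain the minimum of min_i(a_i + i · x_0).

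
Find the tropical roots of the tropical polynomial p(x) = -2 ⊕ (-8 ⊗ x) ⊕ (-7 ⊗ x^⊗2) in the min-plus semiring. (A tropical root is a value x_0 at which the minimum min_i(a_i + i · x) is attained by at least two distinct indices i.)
Roots: {-1, 6}

Each tropical root is a break point of the lower envelope of the lines y = a_i + i · x (there are 3 lines, with slopes 0, 1, ..., 2). Only the lines that attain the minimum somewhere contribute to roots; other lines are dominated. Here the surviving (envelope) indices are i = 2, i = 1, i = 0.
Intersections between consecutive envelope lines give the roots: for adjacent envelope indices i < j the intersection is x = (a_i − a_j) / (j − i). Reading off the sorted break points: {-1, 6}.
Verification: at each break x_0, at least two indices attain the minimum of min_i(a_i + i · x_0).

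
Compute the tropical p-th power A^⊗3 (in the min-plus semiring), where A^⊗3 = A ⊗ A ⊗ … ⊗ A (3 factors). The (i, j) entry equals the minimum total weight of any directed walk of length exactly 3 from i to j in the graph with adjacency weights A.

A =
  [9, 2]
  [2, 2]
A^⊗3 =
  [6, 6]
  [6, 6]

Each entry (A^⊗3)_ij equals the minimum over all length-3 walks i = v_0 → v_1 → … → v_3 = j of Σ_t A[v_t][v_{t+1}]. For example, for (i, j) = (0, 1) we minimise over 4 possible intermediate vertex sequences; the minimum is 6, attained along the walk 0 → 1 → 0 → 1.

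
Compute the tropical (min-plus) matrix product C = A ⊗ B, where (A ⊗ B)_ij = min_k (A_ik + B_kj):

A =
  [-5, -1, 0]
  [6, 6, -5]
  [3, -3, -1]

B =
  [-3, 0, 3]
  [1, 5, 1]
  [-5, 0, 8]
A ⊗ B =
  [-8, -5, -2]
  [-10, -5, 3]
  [-6, -1, -2]

Apply the min-plus product entry-by-entry:
  C[0][0] = min over k of (A[0][0] + B[0][0] = -5 + -3 = -8, A[0][1] + B[1][0] = -1 + 1 = 0, A[0][2] + B[2][0] = 0 + -5 = -5) = -8 (attained at k = 0)
  C[0][1] = min over k of (A[0][0] + B[0][1] = -5 + 0 = -5, A[0][1] + B[1][1] = -1 + 5 = 4, A[0][2] + B[2][1] = 0 + 0 = 0) = -5 (attained at k = 0)
  C[0][2] = min over k of (A[0][0] + B[0][2] = -5 + 3 = -2, A[0][1] + B[1][2] = -1 + 1 = 0, A[0][2] + B[2][2] = 0 + 8 = 8) = -2 (attained at k = 0)
  C[1][0] = min over k of (A[1][0] + B[0][0] = 6 + -3 = 3, A[1][1] + B[1][0] = 6 + 1 = 7, A[1][2] + B[2][0] = -5 + -5 = -10) = -10 (attained at k = 2)
  C[1][1] = min over k of (A[1][0] + B[0][1] = 6 + 0 = 6, A[1][1] + B[1][1] = 6 + 5 = 11, A[1][2] + B[2][1] = -5 + 0 = -5) = -5 (attained at k = 2)
  C[1][2] = min over k of (A[1][0] + B[0][2] = 6 + 3 = 9, A[1][1] + B[1][2] = 6 + 1 = 7, A[1][2] + B[2][2] = -5 + 8 = 3) = 3 (attained at k = 2)
  C[2][0] = min over k of (A[2][0] + B[0][0] = 3 + -3 = 0, A[2][1] + B[1][0] = -3 + 1 = -2, A[2][2] + B[2][0] = -1 + -5 = -6) = -6 (attained at k = 2)
  C[2][1] = min over k of (A[2][0] + B[0][1] = 3 + 0 = 3, A[2][1] + B[1][1] = -3 + 5 = 2, A[2][2] + B[2][1] = -1 + 0 = -1) = -1 (attained at k = 2)
  C[2][2] = min over k of (A[2][0] + B[0][2] = 3 + 3 = 6, A[2][1] + B[1][2] = -3 + 1 = -2, A[2][2] + B[2][2] = -1 + 8 = 7) = -2 (attained at k = 1)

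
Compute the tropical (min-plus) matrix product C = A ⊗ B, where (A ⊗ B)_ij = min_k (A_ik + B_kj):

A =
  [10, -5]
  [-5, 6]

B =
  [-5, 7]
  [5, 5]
A ⊗ B =
  [0, 0]
  [-10, 2]

Apply the min-plus product entry-by-entry:
  C[0][0] = min over k of (A[0][0] + B[0][0] = 10 + -5 = 5, A[0][1] + B[1][0] = -5 + 5 = 0) = 0 (attained at k = 1)
  C[0][1] = min over k of (A[0][0] + B[0][1] = 10 + 7 = 17, A[0][1] + B[1][1] = -5 + 5 = 0) = 0 (attained at k = 1)
  C[1][0] = min over k of (A[1][0] + B[0][0] = -5 + -5 = -10, A[1][1] + B[1][0] = 6 + 5 = 11) = -10 (attained at k = 0)
  C[1][1] = min over k of (A[1][0] + B[0][1] = -5 + 7 = 2, A[1][1] + B[1][1] = 6 + 5 = 11) = 2 (attained at k = 0)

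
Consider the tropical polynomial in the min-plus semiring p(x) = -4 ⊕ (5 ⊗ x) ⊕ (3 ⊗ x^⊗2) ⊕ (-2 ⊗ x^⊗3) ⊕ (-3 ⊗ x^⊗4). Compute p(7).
p(7) = -4

A tropical monomial a ⊗ x^⊗i evaluates to a + i · x. Evaluating each term at x = 7:
  Term 0 contributes -4 + 0 · 7 = -4
  Term 1 contributes 5 + 1 · 7 = 12
  Term 2 contributes 3 + 2 · 7 = 17
  Term 3 contributes -2 + 3 · 7 = 19
  Term 4 contributes -3 + 4 · 7 = 25
p(7) = ⊕ of these = min[-4, 12, 17, 19, 25] = -4.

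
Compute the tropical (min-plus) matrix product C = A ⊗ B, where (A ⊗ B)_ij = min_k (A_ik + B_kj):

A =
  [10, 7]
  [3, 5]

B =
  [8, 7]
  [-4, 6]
A ⊗ B =
  [3, 13]
  [1, 10]

Apply the min-plus product entry-by-entry:
  C[0][0] = min over k of (A[0][0] + B[0][0] = 10 + 8 = 18, A[0][1] + B[1][0] = 7 + -4 = 3) = 3 (attained at k = 1)
  C[0][1] = min over k of (A[0][0] + B[0][1] = 10 + 7 = 17, A[0][1] + B[1][1] = 7 + 6 = 13) = 13 (attained at k = 1)
  C[1][0] = min over k of (A[1][0] + B[0][0] = 3 + 8 = 11, A[1][1] + B[1][0] = 5 + -4 = 1) = 1 (attained at k = 1)
  C[1][1] = min over k of (A[1][0] + B[0][1] = 3 + 7 = 10, A[1][1] + B[1][1] = 5 + 6 = 11) = 10 (attained at k = 0)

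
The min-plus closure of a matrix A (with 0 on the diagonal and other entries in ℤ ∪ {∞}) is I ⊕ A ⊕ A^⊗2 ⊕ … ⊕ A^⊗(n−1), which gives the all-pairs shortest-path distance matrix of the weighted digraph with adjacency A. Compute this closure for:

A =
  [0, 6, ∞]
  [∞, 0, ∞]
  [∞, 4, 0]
Closure =
  [0, 6, ∞]
  [∞, 0, ∞]
  [∞, 4, 0]

This is the Floyd-Warshall all-pairs shortest-path computation. For each intermediate vertex k = 0, 1, …, 2, update dist[i][j] ← min(dist[i][j], dist[i][k] + dist[k][j]). The final matrix gives, for each (i, j), the minimum total weight of any directed path from i to j (possibly empty when i = j).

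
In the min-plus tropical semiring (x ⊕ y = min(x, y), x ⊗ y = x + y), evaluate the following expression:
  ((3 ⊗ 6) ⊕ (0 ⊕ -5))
((3 ⊗ 6) ⊕ (0 ⊕ -5)) = -5

Expand innermost to outermost. Recall ⊕ takes the minimum of its arguments and ⊗ takes their sum. Working out the expression ((3 ⊗ 6) ⊕ (0 ⊕ -5)) gives -5.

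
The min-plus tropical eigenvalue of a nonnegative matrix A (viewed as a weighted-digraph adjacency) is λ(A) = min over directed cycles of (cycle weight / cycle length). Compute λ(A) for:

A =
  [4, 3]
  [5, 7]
λ(A) = 4

Enumerate directed cycles and compute their means (weight / length). Sample:
  cycle 0 → 0: weight = 4, length = 1, mean = 4/1 ≈ 4.000
  cycle 1 → 1: weight = 7, length = 1, mean = 7/1 ≈ 7.000
  cycle 0 → 1 → 0: weight = 8, length = 2, mean = 8/2 ≈ 4.000
  cycle 1 → 0 → 1: weight = 8, length = 2, mean = 8/2 ≈ 4.000
Minimum mean = 4.000, attained e.g. along the cycle 0 → 0 with weight 4 and length 1. So λ(A) = 4/1 = 4.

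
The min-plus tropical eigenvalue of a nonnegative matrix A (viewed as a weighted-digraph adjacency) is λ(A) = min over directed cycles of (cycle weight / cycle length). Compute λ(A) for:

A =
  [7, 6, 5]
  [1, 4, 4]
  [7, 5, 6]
λ(A) = 7/2

Enumerate directed cycles and compute their means (weight / length). Sample:
  cycle 0 → 0: weight = 7, length = 1, mean = 7/1 ≈ 7.000
  cycle 1 → 1: weight = 4, length = 1, mean = 4/1 ≈ 4.000
  cycle 2 → 2: weight = 6, length = 1, mean = 6/1 ≈ 6.000
  cycle 0 → 1 → 0: weight = 7, length = 2, mean = 7/2 ≈ 3.500
  cycle 0 → 2 → 0: weight = 12, length = 2, mean = 12/2 ≈ 6.000
  cycle 1 → 0 → 1: weight = 7, length = 2, mean = 7/2 ≈ 3.500
Minimum mean = 3.500, attained e.g. along the cycle 0 → 1 → 0 with weight 7 and length 2. So λ(A) = 7/2 = 7/2.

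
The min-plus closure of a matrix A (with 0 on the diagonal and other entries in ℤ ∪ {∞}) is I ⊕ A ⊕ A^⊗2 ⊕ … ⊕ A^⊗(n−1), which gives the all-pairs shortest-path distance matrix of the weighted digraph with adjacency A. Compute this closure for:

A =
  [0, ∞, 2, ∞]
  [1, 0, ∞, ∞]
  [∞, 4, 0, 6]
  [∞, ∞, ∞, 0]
Closure =
  [0, 6, 2, 8]
  [1, 0, 3, 9]
  [5, 4, 0, 6]
  [∞, ∞, ∞, 0]

This is the Floyd-Warshall all-pairs shortest-path computation. For each intermediate vertex k = 0, 1, …, 3, update dist[i][j] ← min(dist[i][j], dist[i][k] + dist[k][j]). The final matrix gives, for each (i, j), the minimum total weight of any directed path from i to j (possibly empty when i = j).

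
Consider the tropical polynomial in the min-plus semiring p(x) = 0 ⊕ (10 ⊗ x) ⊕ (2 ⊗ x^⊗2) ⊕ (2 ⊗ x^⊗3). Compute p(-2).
p(-2) = -4

A tropical monomial a ⊗ x^⊗i evaluates to a + i · x. Evaluating each term at x = -2:
  Term 0 contributes 0 + 0 · -2 = 0
  Term 1 contributes 10 + 1 · -2 = 8
  Term 2 contributes 2 + 2 · -2 = -2
  Term 3 contributes 2 + 3 · -2 = -4
p(-2) = ⊕ of these = min[0, 8, -2, -4] = -4.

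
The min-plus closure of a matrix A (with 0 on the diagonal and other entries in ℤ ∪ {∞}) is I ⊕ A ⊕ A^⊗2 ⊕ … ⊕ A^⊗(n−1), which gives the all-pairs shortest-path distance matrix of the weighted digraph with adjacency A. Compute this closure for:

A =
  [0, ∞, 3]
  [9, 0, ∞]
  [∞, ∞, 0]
Closure =
  [0, ∞, 3]
  [9, 0, 12]
  [∞, ∞, 0]

This is the Floyd-Warshall all-pairs shortest-path computation. For each intermediate vertex k = 0, 1, …, 2, update dist[i][j] ← min(dist[i][j], dist[i][k] + dist[k][j]). The final matrix gives, for each (i, j), the minimum total weight of any directed path from i to j (possibly empty when i = j).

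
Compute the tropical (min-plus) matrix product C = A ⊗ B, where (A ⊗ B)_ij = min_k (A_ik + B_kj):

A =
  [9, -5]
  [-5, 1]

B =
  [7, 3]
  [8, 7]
A ⊗ B =
  [3, 2]
  [2, -2]

Apply the min-plus product entry-by-entry:
  C[0][0] = min over k of (A[0][0] + B[0][0] = 9 + 7 = 16, A[0][1] + B[1][0] = -5 + 8 = 3) = 3 (attained at k = 1)
  C[0][1] = min over k of (A[0][0] + B[0][1] = 9 + 3 = 12, A[0][1] + B[1][1] = -5 + 7 = 2) = 2 (attained at k = 1)
  C[1][0] = min over k of (A[1][0] + B[0][0] = -5 + 7 = 2, A[1][1] + B[1][0] = 1 + 8 = 9) = 2 (attained at k = 0)
  C[1][1] = min over k of (A[1][0] + B[0][1] = -5 + 3 = -2, A[1][1] + B[1][1] = 1 + 7 = 8) = -2 (attained at k = 0)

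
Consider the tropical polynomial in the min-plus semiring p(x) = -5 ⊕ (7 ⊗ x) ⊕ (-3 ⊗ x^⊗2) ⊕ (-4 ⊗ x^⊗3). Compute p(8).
p(8) = -5

A tropical monomial a ⊗ x^⊗i evaluates to a + i · x. Evaluating each term at x = 8:
  Term 0 contributes -5 + 0 · 8 = -5
  Term 1 contributes 7 + 1 · 8 = 15
  Term 2 contributes -3 + 2 · 8 = 13
  Term 3 contributes -4 + 3 · 8 = 20
p(8) = ⊕ of these = min[-5, 15, 13, 20] = -5.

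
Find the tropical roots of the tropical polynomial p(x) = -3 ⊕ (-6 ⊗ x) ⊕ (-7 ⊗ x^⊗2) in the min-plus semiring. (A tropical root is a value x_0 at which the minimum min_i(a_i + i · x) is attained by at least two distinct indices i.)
Roots: {1, 3}

Each tropical root is a break point of the lower envelope of the lines y = a_i + i · x (there are 3 lines, with slopes 0, 1, ..., 2). Only the lines that attain the minimum somewhere contribute to roots; other lines are dominated. Here the surviving (envelope) indices are i = 2, i = 1, i = 0.
Intersections between consecutive envelope lines give the roots: for adjacent envelope indices i < j the intersection is x = (a_i − a_j) / (j − i). Reading off the sorted break points: {1, 3}.
Verification: at each break x_0, at least two indices attain the minimum of min_i(a_i + i · x_0).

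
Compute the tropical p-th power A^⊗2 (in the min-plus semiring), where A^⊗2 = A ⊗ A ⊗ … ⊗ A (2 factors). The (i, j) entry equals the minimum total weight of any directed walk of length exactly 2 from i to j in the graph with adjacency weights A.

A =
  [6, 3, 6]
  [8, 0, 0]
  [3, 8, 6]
A^⊗2 =
  [9, 3, 3]
  [3, 0, 0]
  [9, 6, 8]

Each entry (A^⊗2)_ij equals the minimum over all length-2 walks i = v_0 → v_1 → … → v_2 = j of Σ_t A[v_t][v_{t+1}]. For example, for (i, j) = (0, 2) we minimise over 3 possible intermediate vertex sequences; the minimum is 3, attained along the walk 0 → 1 → 2.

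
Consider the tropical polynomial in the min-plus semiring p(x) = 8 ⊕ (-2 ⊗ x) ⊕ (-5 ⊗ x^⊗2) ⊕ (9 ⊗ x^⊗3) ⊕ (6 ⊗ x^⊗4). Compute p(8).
p(8) = 6

A tropical monomial a ⊗ x^⊗i evaluates to a + i · x. Evaluating each term at x = 8:
  Term 0 contributes 8 + 0 · 8 = 8
  Term 1 contributes -2 + 1 · 8 = 6
  Term 2 contributes -5 + 2 · 8 = 11
  Term 3 contributes 9 + 3 · 8 = 33
  Term 4 contributes 6 + 4 · 8 = 38
p(8) = ⊕ of these = min[8, 6, 11, 33, 38] = 6.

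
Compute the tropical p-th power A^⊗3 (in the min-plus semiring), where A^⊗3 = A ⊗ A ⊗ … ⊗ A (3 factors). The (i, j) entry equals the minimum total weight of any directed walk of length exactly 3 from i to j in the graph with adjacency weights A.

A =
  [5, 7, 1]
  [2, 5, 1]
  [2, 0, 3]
A^⊗3 =
  [3, 4, 2]
  [3, 3, 2]
  [3, 1, 3]

Each entry (A^⊗3)_ij equals the minimum over all length-3 walks i = v_0 → v_1 → … → v_3 = j of Σ_t A[v_t][v_{t+1}]. For example, for (i, j) = (0, 2) we minimise over 9 possible intermediate vertex sequences; the minimum is 2, attained along the walk 0 → 2 → 1 → 2.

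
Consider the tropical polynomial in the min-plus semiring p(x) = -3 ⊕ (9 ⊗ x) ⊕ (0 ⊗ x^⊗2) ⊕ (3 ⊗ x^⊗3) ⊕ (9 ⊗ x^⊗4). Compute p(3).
p(3) = -3

A tropical monomial a ⊗ x^⊗i evaluates to a + i · x. Evaluating each term at x = 3:
  Term 0 contributes -3 + 0 · 3 = -3
  Term 1 contributes 9 + 1 · 3 = 12
  Term 2 contributes 0 + 2 · 3 = 6
  Term 3 contributes 3 + 3 · 3 = 12
  Term 4 contributes 9 + 4 · 3 = 21
p(3) = ⊕ of these = min[-3, 12, 6, 12, 21] = -3.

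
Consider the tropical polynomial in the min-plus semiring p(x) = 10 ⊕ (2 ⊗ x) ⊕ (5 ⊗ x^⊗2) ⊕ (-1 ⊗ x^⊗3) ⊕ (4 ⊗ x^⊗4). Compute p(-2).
p(-2) = -7

A tropical monomial a ⊗ x^⊗i evaluates to a + i · x. Evaluating each term at x = -2:
  Term 0 contributes 10 + 0 · -2 = 10
  Term 1 contributes 2 + 1 · -2 = 0
  Term 2 contributes 5 + 2 · -2 = 1
  Term 3 contributes -1 + 3 · -2 = -7
  Term 4 contributes 4 + 4 · -2 = -4
p(-2) = ⊕ of these = min[10, 0, 1, -7, -4] = -7.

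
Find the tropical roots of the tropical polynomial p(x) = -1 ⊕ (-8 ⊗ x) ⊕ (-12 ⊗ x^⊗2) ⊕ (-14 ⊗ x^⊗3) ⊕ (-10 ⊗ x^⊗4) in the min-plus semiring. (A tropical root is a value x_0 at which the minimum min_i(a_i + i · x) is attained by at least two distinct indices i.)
Roots: {-4, 2, 4, 7}

Each tropical root is a break point of the lower envelope of the lines y = a_i + i · x (there are 5 lines, with slopes 0, 1, ..., 4). Only the lines that attain the minimum somewhere contribute to roots; other lines are dominated. Here the surviving (envelope) indices are i = 4, i = 3, i = 2, i = 1, i = 0.
Intersections between consecutive envelope lines give the roots: for adjacent envelope indices i < j the intersection is x = (a_i − a_j) / (j − i). Reading off the sorted break points: {-4, 2, 4, 7}.
Verification: at each break x_0, at least two indices attain the minimum of min_i(a_i + i · x_0).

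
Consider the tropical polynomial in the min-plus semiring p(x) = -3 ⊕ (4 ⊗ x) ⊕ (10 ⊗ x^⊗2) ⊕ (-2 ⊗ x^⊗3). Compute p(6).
p(6) = -3

A tropical monomial a ⊗ x^⊗i evaluates to a + i · x. Evaluating each term at x = 6:
  Term 0 contributes -3 + 0 · 6 = -3
  Term 1 contributes 4 + 1 · 6 = 10
  Term 2 contributes 10 + 2 · 6 = 22
  Term 3 contributes -2 + 3 · 6 = 16
p(6) = ⊕ of these = min[-3, 10, 22, 16] = -3.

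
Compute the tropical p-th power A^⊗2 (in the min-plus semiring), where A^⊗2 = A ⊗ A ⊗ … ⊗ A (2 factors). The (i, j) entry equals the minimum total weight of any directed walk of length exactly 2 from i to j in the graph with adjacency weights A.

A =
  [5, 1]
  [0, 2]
A^⊗2 =
  [1, 3]
  [2, 1]

Each entry (A^⊗2)_ij equals the minimum over all length-2 walks i = v_0 → v_1 → … → v_2 = j of Σ_t A[v_t][v_{t+1}]. For example, for (i, j) = (0, 1) we minimise over 2 possible intermediate vertex sequences; the minimum is 3, attained along the walk 0 → 1 → 1.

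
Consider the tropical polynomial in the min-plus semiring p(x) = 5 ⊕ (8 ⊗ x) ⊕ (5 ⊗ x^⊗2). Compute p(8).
p(8) = 5

A tropical monomial a ⊗ x^⊗i evaluates to a + i · x. Evaluating each term at x = 8:
  Term 0 contributes 5 + 0 · 8 = 5
  Term 1 contributes 8 + 1 · 8 = 16
  Term 2 contributes 5 + 2 · 8 = 21
p(8) = ⊕ of these = min[5, 16, 21] = 5.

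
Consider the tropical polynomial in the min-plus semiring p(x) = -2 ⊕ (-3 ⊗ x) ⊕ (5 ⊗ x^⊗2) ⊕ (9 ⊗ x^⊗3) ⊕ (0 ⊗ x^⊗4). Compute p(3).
p(3) = -2

A tropical monomial a ⊗ x^⊗i evaluates to a + i · x. Evaluating each term at x = 3:
  Term 0 contributes -2 + 0 · 3 = -2
  Term 1 contributes -3 + 1 · 3 = 0
  Term 2 contributes 5 + 2 · 3 = 11
  Term 3 contributes 9 + 3 · 3 = 18
  Term 4 contributes 0 + 4 · 3 = 12
p(3) = ⊕ of these = min[-2, 0, 11, 18, 12] = -2.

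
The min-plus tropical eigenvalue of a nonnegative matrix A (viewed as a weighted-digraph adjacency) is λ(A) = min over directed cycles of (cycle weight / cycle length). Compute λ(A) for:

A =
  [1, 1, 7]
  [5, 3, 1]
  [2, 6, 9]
λ(A) = 1

Enumerate directed cycles and compute their means (weight / length). Sample:
  cycle 0 → 0: weight = 1, length = 1, mean = 1/1 ≈ 1.000
  cycle 1 → 1: weight = 3, length = 1, mean = 3/1 ≈ 3.000
  cycle 2 → 2: weight = 9, length = 1, mean = 9/1 ≈ 9.000
  cycle 0 → 1 → 0: weight = 6, length = 2, mean = 6/2 ≈ 3.000
  cycle 0 → 2 → 0: weight = 9, length = 2, mean = 9/2 ≈ 4.500
  cycle 1 → 0 → 1: weight = 6, length = 2, mean = 6/2 ≈ 3.000
Minimum mean = 1.000, attained e.g. along the cycle 0 → 0 with weight 1 and length 1. So λ(A) = 1/1 = 1.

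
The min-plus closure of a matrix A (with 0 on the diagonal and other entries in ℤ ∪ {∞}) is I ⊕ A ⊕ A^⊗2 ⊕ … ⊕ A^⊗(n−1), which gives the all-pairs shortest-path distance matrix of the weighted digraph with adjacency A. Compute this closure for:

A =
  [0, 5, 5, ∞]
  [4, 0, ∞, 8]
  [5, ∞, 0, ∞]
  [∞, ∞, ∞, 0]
Closure =
  [0, 5, 5, 13]
  [4, 0, 9, 8]
  [5, 10, 0, 18]
  [∞, ∞, ∞, 0]

This is the Floyd-Warshall all-pairs shortest-path computation. For each intermediate vertex k = 0, 1, …, 3, update dist[i][j] ← min(dist[i][j], dist[i][k] + dist[k][j]). The final matrix gives, for each (i, j), the minimum total weight of any directed path from i to j (possibly empty when i = j).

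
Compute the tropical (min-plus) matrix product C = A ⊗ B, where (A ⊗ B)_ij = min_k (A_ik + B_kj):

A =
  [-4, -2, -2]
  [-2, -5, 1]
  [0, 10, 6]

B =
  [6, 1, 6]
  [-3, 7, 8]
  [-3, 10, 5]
A ⊗ B =
  [-5, -3, 2]
  [-8, -1, 3]
  [3, 1, 6]

Apply the min-plus product entry-by-entry:
  C[0][0] = min over k of (A[0][0] + B[0][0] = -4 + 6 = 2, A[0][1] + B[1][0] = -2 + -3 = -5, A[0][2] + B[2][0] = -2 + -3 = -5) = -5 (attained at k = 1)
  C[0][1] = min over k of (A[0][0] + B[0][1] = -4 + 1 = -3, A[0][1] + B[1][1] = -2 + 7 = 5, A[0][2] + B[2][1] = -2 + 10 = 8) = -3 (attained at k = 0)
  C[0][2] = min over k of (A[0][0] + B[0][2] = -4 + 6 = 2, A[0][1] + B[1][2] = -2 + 8 = 6, A[0][2] + B[2][2] = -2 + 5 = 3) = 2 (attained at k = 0)
  C[1][0] = min over k of (A[1][0] + B[0][0] = -2 + 6 = 4, A[1][1] + B[1][0] = -5 + -3 = -8, A[1][2] + B[2][0] = 1 + -3 = -2) = -8 (attained at k = 1)
  C[1][1] = min over k of (A[1][0] + B[0][1] = -2 + 1 = -1, A[1][1] + B[1][1] = -5 + 7 = 2, A[1][2] + B[2][1] = 1 + 10 = 11) = -1 (attained at k = 0)
  C[1][2] = min over k of (A[1][0] + B[0][2] = -2 + 6 = 4, A[1][1] + B[1][2] = -5 + 8 = 3, A[1][2] + B[2][2] = 1 + 5 = 6) = 3 (attained at k = 1)
  C[2][0] = min over k of (A[2][0] + B[0][0] = 0 + 6 = 6, A[2][1] + B[1][0] = 10 + -3 = 7, A[2][2] + B[2][0] = 6 + -3 = 3) = 3 (attained at k = 2)
  C[2][1] = min over k of (A[2][0] + B[0][1] = 0 + 1 = 1, A[2][1] + B[1][1] = 10 + 7 = 17, A[2][2] + B[2][1] = 6 + 10 = 16) = 1 (attained at k = 0)
  C[2][2] = min over k of (A[2][0] + B[0][2] = 0 + 6 = 6, A[2][1] + B[1][2] = 10 + 8 = 18, A[2][2] + B[2][2] = 6 + 5 = 11) = 6 (attained at k = 0)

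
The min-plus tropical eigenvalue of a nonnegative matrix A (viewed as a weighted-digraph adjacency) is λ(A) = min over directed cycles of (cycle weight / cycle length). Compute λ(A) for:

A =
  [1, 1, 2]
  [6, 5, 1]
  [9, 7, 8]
λ(A) = 1

Enumerate directed cycles and compute their means (weight / length). Sample:
  cycle 0 → 0: weight = 1, length = 1, mean = 1/1 ≈ 1.000
  cycle 1 → 1: weight = 5, length = 1, mean = 5/1 ≈ 5.000
  cycle 2 → 2: weight = 8, length = 1, mean = 8/1 ≈ 8.000
  cycle 0 → 1 → 0: weight = 7, length = 2, mean = 7/2 ≈ 3.500
  cycle 0 → 2 → 0: weight = 11, length = 2, mean = 11/2 ≈ 5.500
  cycle 1 → 0 → 1: weight = 7, length = 2, mean = 7/2 ≈ 3.500
Minimum mean = 1.000, attained e.g. along the cycle 0 → 0 with weight 1 and length 1. So λ(A) = 1/1 = 1.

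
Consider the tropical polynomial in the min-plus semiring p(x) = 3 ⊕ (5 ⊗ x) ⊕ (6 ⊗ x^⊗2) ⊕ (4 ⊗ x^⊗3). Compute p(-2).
p(-2) = -2

A tropical monomial a ⊗ x^⊗i evaluates to a + i · x. Evaluating each term at x = -2:
  Term 0 contributes 3 + 0 · -2 = 3
  Term 1 contributes 5 + 1 · -2 = 3
  Term 2 contributes 6 + 2 · -2 = 2
  Term 3 contributes 4 + 3 · -2 = -2
p(-2) = ⊕ of these = min[3, 3, 2, -2] = -2.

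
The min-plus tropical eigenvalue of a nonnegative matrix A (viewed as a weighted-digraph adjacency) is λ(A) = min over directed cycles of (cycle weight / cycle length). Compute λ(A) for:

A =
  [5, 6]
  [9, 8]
λ(A) = 5

Enumerate directed cycles and compute their means (weight / length). Sample:
  cycle 0 → 0: weight = 5, length = 1, mean = 5/1 ≈ 5.000
  cycle 1 → 1: weight = 8, length = 1, mean = 8/1 ≈ 8.000
  cycle 0 → 1 → 0: weight = 15, length = 2, mean = 15/2 ≈ 7.500
  cycle 1 → 0 → 1: weight = 15, length = 2, mean = 15/2 ≈ 7.500
Minimum mean = 5.000, attained e.g. along the cycle 0 → 0 with weight 5 and length 1. So λ(A) = 5/1 = 5.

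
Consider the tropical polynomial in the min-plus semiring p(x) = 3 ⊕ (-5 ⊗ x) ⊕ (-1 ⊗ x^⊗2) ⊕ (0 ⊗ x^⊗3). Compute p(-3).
p(-3) = -9

A tropical monomial a ⊗ x^⊗i evaluates to a + i · x. Evaluating each term at x = -3:
  Term 0 contributes 3 + 0 · -3 = 3
  Term 1 contributes -5 + 1 · -3 = -8
  Term 2 contributes -1 + 2 · -3 = -7
  Term 3 contributes 0 + 3 · -3 = -9
p(-3) = ⊕ of these = min[3, -8, -7, -9] = -9.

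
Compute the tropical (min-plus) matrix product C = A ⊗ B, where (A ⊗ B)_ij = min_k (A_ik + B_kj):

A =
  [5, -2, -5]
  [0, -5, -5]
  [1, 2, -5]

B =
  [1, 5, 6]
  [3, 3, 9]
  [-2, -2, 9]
A ⊗ B =
  [-7, -7, 4]
  [-7, -7, 4]
  [-7, -7, 4]

Apply the min-plus product entry-by-entry:
  C[0][0] = min over k of (A[0][0] + B[0][0] = 5 + 1 = 6, A[0][1] + B[1][0] = -2 + 3 = 1, A[0][2] + B[2][0] = -5 + -2 = -7) = -7 (attained at k = 2)
  C[0][1] = min over k of (A[0][0] + B[0][1] = 5 + 5 = 10, A[0][1] + B[1][1] = -2 + 3 = 1, A[0][2] + B[2][1] = -5 + -2 = -7) = -7 (attained at k = 2)
  C[0][2] = min over k of (A[0][0] + B[0][2] = 5 + 6 = 11, A[0][1] + B[1][2] = -2 + 9 = 7, A[0][2] + B[2][2] = -5 + 9 = 4) = 4 (attained at k = 2)
  C[1][0] = min over k of (A[1][0] + B[0][0] = 0 + 1 = 1, A[1][1] + B[1][0] = -5 + 3 = -2, A[1][2] + B[2][0] = -5 + -2 = -7) = -7 (attained at k = 2)
  C[1][1] = min over k of (A[1][0] + B[0][1] = 0 + 5 = 5, A[1][1] + B[1][1] = -5 + 3 = -2, A[1][2] + B[2][1] = -5 + -2 = -7) = -7 (attained at k = 2)
  C[1][2] = min over k of (A[1][0] + B[0][2] = 0 + 6 = 6, A[1][1] + B[1][2] = -5 + 9 = 4, A[1][2] + B[2][2] = -5 + 9 = 4) = 4 (attained at k = 1)
  C[2][0] = min over k of (A[2][0] + B[0][0] = 1 + 1 = 2, A[2][1] + B[1][0] = 2 + 3 = 5, A[2][2] + B[2][0] = -5 + -2 = -7) = -7 (attained at k = 2)
  C[2][1] = min over k of (A[2][0] + B[0][1] = 1 + 5 = 6, A[2][1] + B[1][1] = 2 + 3 = 5, A[2][2] + B[2][1] = -5 + -2 = -7) = -7 (attained at k = 2)
  C[2][2] = min over k of (A[2][0] + B[0][2] = 1 + 6 = 7, A[2][1] + B[1][2] = 2 + 9 = 11, A[2][2] + B[2][2] = -5 + 9 = 4) = 4 (attained at k = 2)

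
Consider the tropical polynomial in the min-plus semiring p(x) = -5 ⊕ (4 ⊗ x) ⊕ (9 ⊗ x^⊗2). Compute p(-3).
p(-3) = -5

A tropical monomial a ⊗ x^⊗i evaluates to a + i · x. Evaluating each term at x = -3:
  Term 0 contributes -5 + 0 · -3 = -5
  Term 1 contributes 4 + 1 · -3 = 1
  Term 2 contributes 9 + 2 · -3 = 3
p(-3) = ⊕ of these = min[-5, 1, 3] = -5.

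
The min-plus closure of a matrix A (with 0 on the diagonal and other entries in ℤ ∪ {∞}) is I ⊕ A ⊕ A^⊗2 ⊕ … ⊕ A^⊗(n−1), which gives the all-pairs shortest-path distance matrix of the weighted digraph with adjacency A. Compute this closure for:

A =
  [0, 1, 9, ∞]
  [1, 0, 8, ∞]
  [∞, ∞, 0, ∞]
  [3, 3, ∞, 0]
Closure =
  [0, 1, 9, ∞]
  [1, 0, 8, ∞]
  [∞, ∞, 0, ∞]
  [3, 3, 11, 0]

This is the Floyd-Warshall all-pairs shortest-path computation. For each intermediate vertex k = 0, 1, …, 3, update dist[i][j] ← min(dist[i][j], dist[i][k] + dist[k][j]). The final matrix gives, for each (i, j), the minimum total weight of any directed path from i to j (possibly empty when i = j).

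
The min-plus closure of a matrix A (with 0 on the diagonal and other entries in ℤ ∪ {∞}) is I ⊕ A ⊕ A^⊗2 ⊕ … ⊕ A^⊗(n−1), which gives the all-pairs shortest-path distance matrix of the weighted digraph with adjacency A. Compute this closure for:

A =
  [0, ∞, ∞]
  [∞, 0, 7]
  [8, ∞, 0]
Closure =
  [0, ∞, ∞]
  [15, 0, 7]
  [8, ∞, 0]

This is the Floyd-Warshall all-pairs shortest-path computation. For each intermediate vertex k = 0, 1, …, 2, update dist[i][j] ← min(dist[i][j], dist[i][k] + dist[k][j]). The final matrix gives, for each (i, j), the minimum total weight of any directed path from i to j (possibly empty when i = j).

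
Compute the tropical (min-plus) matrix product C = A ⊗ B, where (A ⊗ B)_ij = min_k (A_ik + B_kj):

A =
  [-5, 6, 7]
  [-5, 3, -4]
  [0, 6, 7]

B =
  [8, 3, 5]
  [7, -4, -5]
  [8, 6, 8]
A ⊗ B =
  [3, -2, 0]
  [3, -2, -2]
  [8, 2, 1]

Apply the min-plus product entry-by-entry:
  C[0][0] = min over k of (A[0][0] + B[0][0] = -5 + 8 = 3, A[0][1] + B[1][0] = 6 + 7 = 13, A[0][2] + B[2][0] = 7 + 8 = 15) = 3 (attained at k = 0)
  C[0][1] = min over k of (A[0][0] + B[0][1] = -5 + 3 = -2, A[0][1] + B[1][1] = 6 + -4 = 2, A[0][2] + B[2][1] = 7 + 6 = 13) = -2 (attained at k = 0)
  C[0][2] = min over k of (A[0][0] + B[0][2] = -5 + 5 = 0, A[0][1] + B[1][2] = 6 + -5 = 1, A[0][2] + B[2][2] = 7 + 8 = 15) = 0 (attained at k = 0)
  C[1][0] = min over k of (A[1][0] + B[0][0] = -5 + 8 = 3, A[1][1] + B[1][0] = 3 + 7 = 10, A[1][2] + B[2][0] = -4 + 8 = 4) = 3 (attained at k = 0)
  C[1][1] = min over k of (A[1][0] + B[0][1] = -5 + 3 = -2, A[1][1] + B[1][1] = 3 + -4 = -1, A[1][2] + B[2][1] = -4 + 6 = 2) = -2 (attained at k = 0)
  C[1][2] = min over k of (A[1][0] + B[0][2] = -5 + 5 = 0, A[1][1] + B[1][2] = 3 + -5 = -2, A[1][2] + B[2][2] = -4 + 8 = 4) = -2 (attained at k = 1)
  C[2][0] = min over k of (A[2][0] + B[0][0] = 0 + 8 = 8, A[2][1] + B[1][0] = 6 + 7 = 13, A[2][2] + B[2][0] = 7 + 8 = 15) = 8 (attained at k = 0)
  C[2][1] = min over k of (A[2][0] + B[0][1] = 0 + 3 = 3, A[2][1] + B[1][1] = 6 + -4 = 2, A[2][2] + B[2][1] = 7 + 6 = 13) = 2 (attained at k = 1)
  C[2][2] = min over k of (A[2][0] + B[0][2] = 0 + 5 = 5, A[2][1] + B[1][2] = 6 + -5 = 1, A[2][2] + B[2][2] = 7 + 8 = 15) = 1 (attained at k = 1)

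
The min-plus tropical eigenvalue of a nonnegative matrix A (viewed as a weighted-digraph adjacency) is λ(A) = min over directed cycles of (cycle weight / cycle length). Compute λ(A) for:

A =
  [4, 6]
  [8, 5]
λ(A) = 4

Enumerate directed cycles and compute their means (weight / length). Sample:
  cycle 0 → 0: weight = 4, length = 1, mean = 4/1 ≈ 4.000
  cycle 1 → 1: weight = 5, length = 1, mean = 5/1 ≈ 5.000
  cycle 0 → 1 → 0: weight = 14, length = 2, mean = 14/2 ≈ 7.000
  cycle 1 → 0 → 1: weight = 14, length = 2, mean = 14/2 ≈ 7.000
Minimum mean = 4.000, attained e.g. along the cycle 0 → 0 with weight 4 and length 1. So λ(A) = 4/1 = 4.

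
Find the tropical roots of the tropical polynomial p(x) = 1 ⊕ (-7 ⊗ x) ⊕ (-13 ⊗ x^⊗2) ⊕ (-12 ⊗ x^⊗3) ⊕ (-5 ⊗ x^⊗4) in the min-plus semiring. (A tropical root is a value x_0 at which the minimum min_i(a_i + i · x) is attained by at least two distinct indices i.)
Roots: {-7, -1, 6, 8}

Each tropical root is a break point of the lower envelope of the lines y = a_i + i · x (there are 5 lines, with slopes 0, 1, ..., 4). Only the lines that attain the minimum somewhere contribute to roots; other lines are dominated. Here the surviving (envelope) indices are i = 4, i = 3, i = 2, i = 1, i = 0.
Intersections between consecutive envelope lines give the roots: for adjacent envelope indices i < j the intersection is x = (a_i − a_j) / (j − i). Reading off the sorted break points: {-7, -1, 6, 8}.
Verification: at each break x_0, at least two indices attain the minimum of min_i(a_i + i · x_0).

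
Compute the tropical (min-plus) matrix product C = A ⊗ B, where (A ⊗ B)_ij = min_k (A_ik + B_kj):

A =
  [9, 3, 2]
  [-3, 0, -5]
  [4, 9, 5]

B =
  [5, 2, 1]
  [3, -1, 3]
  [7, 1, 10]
A ⊗ B =
  [6, 2, 6]
  [2, -4, -2]
  [9, 6, 5]

Apply the min-plus product entry-by-entry:
  C[0][0] = min over k of (A[0][0] + B[0][0] = 9 + 5 = 14, A[0][1] + B[1][0] = 3 + 3 = 6, A[0][2] + B[2][0] = 2 + 7 = 9) = 6 (attained at k = 1)
  C[0][1] = min over k of (A[0][0] + B[0][1] = 9 + 2 = 11, A[0][1] + B[1][1] = 3 + -1 = 2, A[0][2] + B[2][1] = 2 + 1 = 3) = 2 (attained at k = 1)
  C[0][2] = min over k of (A[0][0] + B[0][2] = 9 + 1 = 10, A[0][1] + B[1][2] = 3 + 3 = 6, A[0][2] + B[2][2] = 2 + 10 = 12) = 6 (attained at k = 1)
  C[1][0] = min over k of (A[1][0] + B[0][0] = -3 + 5 = 2, A[1][1] + B[1][0] = 0 + 3 = 3, A[1][2] + B[2][0] = -5 + 7 = 2) = 2 (attained at k = 0)
  C[1][1] = min over k of (A[1][0] + B[0][1] = -3 + 2 = -1, A[1][1] + B[1][1] = 0 + -1 = -1, A[1][2] + B[2][1] = -5 + 1 = -4) = -4 (attained at k = 2)
  C[1][2] = min over k of (A[1][0] + B[0][2] = -3 + 1 = -2, A[1][1] + B[1][2] = 0 + 3 = 3, A[1][2] + B[2][2] = -5 + 10 = 5) = -2 (attained at k = 0)
  C[2][0] = min over k of (A[2][0] + B[0][0] = 4 + 5 = 9, A[2][1] + B[1][0] = 9 + 3 = 12, A[2][2] + B[2][0] = 5 + 7 = 12) = 9 (attained at k = 0)
  C[2][1] = min over k of (A[2][0] + B[0][1] = 4 + 2 = 6, A[2][1] + B[1][1] = 9 + -1 = 8, A[2][2] + B[2][1] = 5 + 1 = 6) = 6 (attained at k = 0)
  C[2][2] = min over k of (A[2][0] + B[0][2] = 4 + 1 = 5, A[2][1] + B[1][2] = 9 + 3 = 12, A[2][2] + B[2][2] = 5 + 10 = 15) = 5 (attained at k = 0)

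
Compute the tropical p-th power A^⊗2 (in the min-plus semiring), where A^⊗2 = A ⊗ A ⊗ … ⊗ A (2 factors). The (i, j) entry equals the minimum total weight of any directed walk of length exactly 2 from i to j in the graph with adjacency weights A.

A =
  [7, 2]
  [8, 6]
A^⊗2 =
  [10, 8]
  [14, 10]

Each entry (A^⊗2)_ij equals the minimum over all length-2 walks i = v_0 → v_1 → … → v_2 = j of Σ_t A[v_t][v_{t+1}]. For example, for (i, j) = (0, 1) we minimise over 2 possible intermediate vertex sequences; the minimum is 8, attained along the walk 0 → 1 → 1.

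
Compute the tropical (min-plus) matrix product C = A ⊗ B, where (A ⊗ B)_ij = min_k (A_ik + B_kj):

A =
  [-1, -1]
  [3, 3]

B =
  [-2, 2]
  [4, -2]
A ⊗ B =
  [-3, -3]
  [1, 1]

Apply the min-plus product entry-by-entry:
  C[0][0] = min over k of (A[0][0] + B[0][0] = -1 + -2 = -3, A[0][1] + B[1][0] = -1 + 4 = 3) = -3 (attained at k = 0)
  C[0][1] = min over k of (A[0][0] + B[0][1] = -1 + 2 = 1, A[0][1] + B[1][1] = -1 + -2 = -3) = -3 (attained at k = 1)
  C[1][0] = min over k of (A[1][0] + B[0][0] = 3 + -2 = 1, A[1][1] + B[1][0] = 3 + 4 = 7) = 1 (attained at k = 0)
  C[1][1] = min over k of (A[1][0] + B[0][1] = 3 + 2 = 5, A[1][1] + B[1][1] = 3 + -2 = 1) = 1 (attained at k = 1)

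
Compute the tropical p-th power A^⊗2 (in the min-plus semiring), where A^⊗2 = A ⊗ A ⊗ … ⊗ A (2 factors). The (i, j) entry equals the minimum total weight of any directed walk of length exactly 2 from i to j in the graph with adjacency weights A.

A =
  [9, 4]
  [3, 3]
A^⊗2 =
  [7, 7]
  [6, 6]

Each entry (A^⊗2)_ij equals the minimum over all length-2 walks i = v_0 → v_1 → … → v_2 = j of Σ_t A[v_t][v_{t+1}]. For example, for (i, j) = (0, 1) we minimise over 2 possible intermediate vertex sequences; the minimum is 7, attained along the walk 0 → 1 → 1.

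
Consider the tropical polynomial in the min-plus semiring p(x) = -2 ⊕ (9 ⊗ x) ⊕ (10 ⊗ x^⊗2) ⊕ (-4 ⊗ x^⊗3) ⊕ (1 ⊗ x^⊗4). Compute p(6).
p(6) = -2

A tropical monomial a ⊗ x^⊗i evaluates to a + i · x. Evaluating each term at x = 6:
  Term 0 contributes -2 + 0 · 6 = -2
  Term 1 contributes 9 + 1 · 6 = 15
  Term 2 contributes 10 + 2 · 6 = 22
  Term 3 contributes -4 + 3 · 6 = 14
  Term 4 contributes 1 + 4 · 6 = 25
p(6) = ⊕ of these = min[-2, 15, 22, 14, 25] = -2.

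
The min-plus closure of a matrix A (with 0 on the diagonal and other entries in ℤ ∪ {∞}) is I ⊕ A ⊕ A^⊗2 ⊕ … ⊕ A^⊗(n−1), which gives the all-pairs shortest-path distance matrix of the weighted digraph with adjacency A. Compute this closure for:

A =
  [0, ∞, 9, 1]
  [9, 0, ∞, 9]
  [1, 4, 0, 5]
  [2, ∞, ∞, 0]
Closure =
  [0, 13, 9, 1]
  [9, 0, 18, 9]
  [1, 4, 0, 2]
  [2, 15, 11, 0]

This is the Floyd-Warshall all-pairs shortest-path computation. For each intermediate vertex k = 0, 1, …, 3, update dist[i][j] ← min(dist[i][j], dist[i][k] + dist[k][j]). The final matrix gives, for each (i, j), the minimum total weight of any directed path from i to j (possibly empty when i = j).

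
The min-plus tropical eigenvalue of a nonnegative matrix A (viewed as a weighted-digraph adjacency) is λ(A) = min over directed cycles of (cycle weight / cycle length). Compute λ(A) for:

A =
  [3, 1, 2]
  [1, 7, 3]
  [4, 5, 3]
λ(A) = 1

Enumerate directed cycles and compute their means (weight / length). Sample:
  cycle 0 → 0: weight = 3, length = 1, mean = 3/1 ≈ 3.000
  cycle 1 → 1: weight = 7, length = 1, mean = 7/1 ≈ 7.000
  cycle 2 → 2: weight = 3, length = 1, mean = 3/1 ≈ 3.000
  cycle 0 → 1 → 0: weight = 2, length = 2, mean = 2/2 ≈ 1.000
  cycle 0 → 2 → 0: weight = 6, length = 2, mean = 6/2 ≈ 3.000
  cycle 1 → 0 → 1: weight = 2, length = 2, mean = 2/2 ≈ 1.000
Minimum mean = 1.000, attained e.g. along the cycle 0 → 1 → 0 with weight 2 and length 2. So λ(A) = 2/2 = 1.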